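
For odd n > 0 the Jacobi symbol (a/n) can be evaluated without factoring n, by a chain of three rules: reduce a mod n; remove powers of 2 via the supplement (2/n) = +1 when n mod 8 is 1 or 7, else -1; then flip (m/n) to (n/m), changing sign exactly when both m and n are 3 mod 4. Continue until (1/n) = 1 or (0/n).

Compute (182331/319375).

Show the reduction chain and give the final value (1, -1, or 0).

1

reciprocity: (182331/319375) = -1·(319375/182331) since 182331 mod 4 = 3, 319375 mod 4 = 3; sign now -1
(319375/182331) = (137044/182331)   [reduce mod 182331]
137044 = 2^2·34261; (2/182331) = -1 since 182331 mod 8 = 3, so (137044/182331) = (-1)^2·(34261/182331); sign now -1
reciprocity: (34261/182331) = +1·(182331/34261) since 34261 mod 4 = 1, 182331 mod 4 = 3; sign now -1
(182331/34261) = (11026/34261)   [reduce mod 34261]
11026 = 2^1·5513; (2/34261) = -1 since 34261 mod 8 = 5, so (11026/34261) = (-1)^1·(5513/34261); sign now +1
reciprocity: (5513/34261) = +1·(34261/5513) since 5513 mod 4 = 1, 34261 mod 4 = 1; sign now +1
(34261/5513) = (1183/5513)   [reduce mod 5513]
reciprocity: (1183/5513) = +1·(5513/1183) since 1183 mod 4 = 3, 5513 mod 4 = 1; sign now +1
(5513/1183) = (781/1183)   [reduce mod 1183]
reciprocity: (781/1183) = +1·(1183/781) since 781 mod 4 = 1, 1183 mod 4 = 3; sign now +1
(1183/781) = (402/781)   [reduce mod 781]
402 = 2^1·201; (2/781) = -1 since 781 mod 8 = 5, so (402/781) = (-1)^1·(201/781); sign now -1
reciprocity: (201/781) = +1·(781/201) since 201 mod 4 = 1, 781 mod 4 = 1; sign now -1
(781/201) = (178/201)   [reduce mod 201]
178 = 2^1·89; (2/201) = +1 since 201 mod 8 = 1, so (178/201) = (+1)^1·(89/201); sign now -1
reciprocity: (89/201) = +1·(201/89) since 89 mod 4 = 1, 201 mod 4 = 1; sign now -1
(201/89) = (23/89)   [reduce mod 89]
reciprocity: (23/89) = +1·(89/23) since 23 mod 4 = 3, 89 mod 4 = 1; sign now -1
(89/23) = (20/23)   [reduce mod 23]
20 = 2^2·5; (2/23) = +1 since 23 mod 8 = 7, so (20/23) = (+1)^2·(5/23); sign now -1
reciprocity: (5/23) = +1·(23/5) since 5 mod 4 = 1, 23 mod 4 = 3; sign now -1
(23/5) = (3/5)   [reduce mod 5]
reciprocity: (3/5) = +1·(5/3) since 3 mod 4 = 3, 5 mod 4 = 1; sign now -1
(5/3) = (2/3)   [reduce mod 3]
2 = 2^1·1; (2/3) = -1 since 3 mod 8 = 3, so (2/3) = (-1)^1·(1/3); sign now +1
(1/3) = 1; final value = sign = +1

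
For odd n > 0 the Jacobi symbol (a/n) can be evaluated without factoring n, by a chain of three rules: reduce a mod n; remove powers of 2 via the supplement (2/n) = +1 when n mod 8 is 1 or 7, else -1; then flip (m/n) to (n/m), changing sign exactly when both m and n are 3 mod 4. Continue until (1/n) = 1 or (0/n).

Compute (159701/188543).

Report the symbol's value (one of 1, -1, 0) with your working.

1

flip (159701/188543) -> (188543/159701): both odd, 159701 mod 4 = 1, 188543 mod 4 = 3, so the flip contributes +1; sign now +1
(188543/159701): 188543 mod 159701 = 28842, so (188543/159701) = (28842/159701)
factor out 2^1: 28842 = 2^1·14421; with 159701 mod 8 = 5, (2/159701) = -1; sign now -1; continue with (14421/159701)
flip (14421/159701) -> (159701/14421): both odd, 14421 mod 4 = 1, 159701 mod 4 = 1, so the flip contributes +1; sign now -1
(159701/14421): 159701 mod 14421 = 1070, so (159701/14421) = (1070/14421)
factor out 2^1: 1070 = 2^1·535; with 14421 mod 8 = 5, (2/14421) = -1; sign now +1; continue with (535/14421)
flip (535/14421) -> (14421/535): both odd, 535 mod 4 = 3, 14421 mod 4 = 1, so the flip contributes +1; sign now +1
(14421/535): 14421 mod 535 = 511, so (14421/535) = (511/535)
flip (511/535) -> (535/511): both odd, 511 mod 4 = 3, 535 mod 4 = 3, so the flip contributes -1; sign now -1
(535/511): 535 mod 511 = 24, so (535/511) = (24/511)
factor out 2^3: 24 = 2^3·3; with 511 mod 8 = 7, (2/511) = +1; sign now -1; continue with (3/511)
flip (3/511) -> (511/3): both odd, 3 mod 4 = 3, 511 mod 4 = 3, so the flip contributes -1; sign now +1
(511/3): 511 mod 3 = 1, so (511/3) = (1/3)
reached (1/3) = 1, so the symbol is +1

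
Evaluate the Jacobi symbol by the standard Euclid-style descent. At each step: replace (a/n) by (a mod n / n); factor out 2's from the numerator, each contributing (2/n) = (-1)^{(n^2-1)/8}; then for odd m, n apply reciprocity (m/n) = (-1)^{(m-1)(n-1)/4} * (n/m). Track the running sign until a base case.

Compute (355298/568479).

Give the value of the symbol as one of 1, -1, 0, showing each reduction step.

355298 = 2^1·177649; (2/568479) = +1 since 568479 mod 8 = 7, so (355298/568479) = (+1)^1·(177649/568479); sign now +1
reciprocity: (177649/568479) = +1·(568479/177649) since 177649 mod 4 = 1, 568479 mod 4 = 3; sign now +1
(568479/177649) = (35532/177649)   [reduce mod 177649]
35532 = 2^2·8883; (2/177649) = +1 since 177649 mod 8 = 1, so (35532/177649) = (+1)^2·(8883/177649); sign now +1
reciprocity: (8883/177649) = +1·(177649/8883) since 8883 mod 4 = 3, 177649 mod 4 = 1; sign now +1
(177649/8883) = (8872/8883)   [reduce mod 8883]
8872 = 2^3·1109; (2/8883) = -1 since 8883 mod 8 = 3, so (8872/8883) = (-1)^3·(1109/8883); sign now -1
reciprocity: (1109/8883) = +1·(8883/1109) since 1109 mod 4 = 1, 8883 mod 4 = 3; sign now -1
(8883/1109) = (11/1109)   [reduce mod 1109]
reciprocity: (11/1109) = +1·(1109/11) since 11 mod 4 = 3, 1109 mod 4 = 1; sign now -1
(1109/11) = (9/11)   [reduce mod 11]
reciprocity: (9/11) = +1·(11/9) since 9 mod 4 = 1, 11 mod 4 = 3; sign now -1
(11/9) = (2/9)   [reduce mod 9]
2 = 2^1·1; (2/9) = +1 since 9 mod 8 = 1, so (2/9) = (+1)^1·(1/9); sign now -1
(1/9) = 1; final value = sign = -1

-1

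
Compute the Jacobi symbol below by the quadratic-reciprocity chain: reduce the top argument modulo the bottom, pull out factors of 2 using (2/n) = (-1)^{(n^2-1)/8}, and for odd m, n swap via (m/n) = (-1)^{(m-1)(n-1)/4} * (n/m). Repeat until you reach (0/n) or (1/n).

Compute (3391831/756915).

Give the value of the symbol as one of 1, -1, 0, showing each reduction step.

1

(3391831/756915): 3391831 mod 756915 = 364171, so (3391831/756915) = (364171/756915)
flip (364171/756915) -> (756915/364171): both odd, 364171 mod 4 = 3, 756915 mod 4 = 3, so the flip contributes -1; sign now -1
(756915/364171): 756915 mod 364171 = 28573, so (756915/364171) = (28573/364171)
flip (28573/364171) -> (364171/28573): both odd, 28573 mod 4 = 1, 364171 mod 4 = 3, so the flip contributes +1; sign now -1
(364171/28573): 364171 mod 28573 = 21295, so (364171/28573) = (21295/28573)
flip (21295/28573) -> (28573/21295): both odd, 21295 mod 4 = 3, 28573 mod 4 = 1, so the flip contributes +1; sign now -1
(28573/21295): 28573 mod 21295 = 7278, so (28573/21295) = (7278/21295)
factor out 2^1: 7278 = 2^1·3639; with 21295 mod 8 = 7, (2/21295) = +1; sign now -1; continue with (3639/21295)
flip (3639/21295) -> (21295/3639): both odd, 3639 mod 4 = 3, 21295 mod 4 = 3, so the flip contributes -1; sign now +1
(21295/3639): 21295 mod 3639 = 3100, so (21295/3639) = (3100/3639)
factor out 2^2: 3100 = 2^2·775; with 3639 mod 8 = 7, (2/3639) = +1; sign now +1; continue with (775/3639)
flip (775/3639) -> (3639/775): both odd, 775 mod 4 = 3, 3639 mod 4 = 3, so the flip contributes -1; sign now -1
(3639/775): 3639 mod 775 = 539, so (3639/775) = (539/775)
flip (539/775) -> (775/539): both odd, 539 mod 4 = 3, 775 mod 4 = 3, so the flip contributes -1; sign now +1
(775/539): 775 mod 539 = 236, so (775/539) = (236/539)
factor out 2^2: 236 = 2^2·59; with 539 mod 8 = 3, (2/539) = -1; sign now +1; continue with (59/539)
flip (59/539) -> (539/59): both odd, 59 mod 4 = 3, 539 mod 4 = 3, so the flip contributes -1; sign now -1
(539/59): 539 mod 59 = 8, so (539/59) = (8/59)
factor out 2^3: 8 = 2^3·1; with 59 mod 8 = 3, (2/59) = -1; sign now +1; continue with (1/59)
reached (1/59) = 1, so the symbol is +1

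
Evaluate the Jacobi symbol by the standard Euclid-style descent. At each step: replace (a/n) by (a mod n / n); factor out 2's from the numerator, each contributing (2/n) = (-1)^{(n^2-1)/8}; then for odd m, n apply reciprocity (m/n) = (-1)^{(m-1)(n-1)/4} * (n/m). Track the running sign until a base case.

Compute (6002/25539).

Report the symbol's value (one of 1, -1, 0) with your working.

-1

factor out 2^1: 6002 = 2^1·3001; with 25539 mod 8 = 3, (2/25539) = -1; sign now -1; continue with (3001/25539)
flip (3001/25539) -> (25539/3001): both odd, 3001 mod 4 = 1, 25539 mod 4 = 3, so the flip contributes +1; sign now -1
(25539/3001): 25539 mod 3001 = 1531, so (25539/3001) = (1531/3001)
flip (1531/3001) -> (3001/1531): both odd, 1531 mod 4 = 3, 3001 mod 4 = 1, so the flip contributes +1; sign now -1
(3001/1531): 3001 mod 1531 = 1470, so (3001/1531) = (1470/1531)
factor out 2^1: 1470 = 2^1·735; with 1531 mod 8 = 3, (2/1531) = -1; sign now +1; continue with (735/1531)
flip (735/1531) -> (1531/735): both odd, 735 mod 4 = 3, 1531 mod 4 = 3, so the flip contributes -1; sign now -1
(1531/735): 1531 mod 735 = 61, so (1531/735) = (61/735)
flip (61/735) -> (735/61): both odd, 61 mod 4 = 1, 735 mod 4 = 3, so the flip contributes +1; sign now -1
(735/61): 735 mod 61 = 3, so (735/61) = (3/61)
flip (3/61) -> (61/3): both odd, 3 mod 4 = 3, 61 mod 4 = 1, so the flip contributes +1; sign now -1
(61/3): 61 mod 3 = 1, so (61/3) = (1/3)
reached (1/3) = 1, so the symbol is -1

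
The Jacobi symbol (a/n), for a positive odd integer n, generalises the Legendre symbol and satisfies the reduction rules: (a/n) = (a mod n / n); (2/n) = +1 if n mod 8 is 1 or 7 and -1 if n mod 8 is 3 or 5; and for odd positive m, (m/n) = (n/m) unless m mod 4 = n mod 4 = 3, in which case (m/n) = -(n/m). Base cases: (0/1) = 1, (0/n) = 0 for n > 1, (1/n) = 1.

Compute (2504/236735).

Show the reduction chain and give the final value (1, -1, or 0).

1

2504 = 2^3·313; (2/236735) = +1 since 236735 mod 8 = 7, so (2504/236735) = (+1)^3·(313/236735); sign now +1
reciprocity: (313/236735) = +1·(236735/313) since 313 mod 4 = 1, 236735 mod 4 = 3; sign now +1
(236735/313) = (107/313)   [reduce mod 313]
reciprocity: (107/313) = +1·(313/107) since 107 mod 4 = 3, 313 mod 4 = 1; sign now +1
(313/107) = (99/107)   [reduce mod 107]
reciprocity: (99/107) = -1·(107/99) since 99 mod 4 = 3, 107 mod 4 = 3; sign now -1
(107/99) = (8/99)   [reduce mod 99]
8 = 2^3·1; (2/99) = -1 since 99 mod 8 = 3, so (8/99) = (-1)^3·(1/99); sign now +1
(1/99) = 1; final value = sign = +1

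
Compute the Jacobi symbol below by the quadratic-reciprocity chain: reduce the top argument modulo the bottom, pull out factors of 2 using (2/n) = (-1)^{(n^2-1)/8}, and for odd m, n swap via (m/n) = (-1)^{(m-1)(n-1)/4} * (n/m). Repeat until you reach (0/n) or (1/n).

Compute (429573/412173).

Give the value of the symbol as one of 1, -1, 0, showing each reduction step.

(429573/412173): 429573 mod 412173 = 17400, so (429573/412173) = (17400/412173)
factor out 2^3: 17400 = 2^3·2175; with 412173 mod 8 = 5, (2/412173) = -1; sign now -1; continue with (2175/412173)
flip (2175/412173) -> (412173/2175): both odd, 2175 mod 4 = 3, 412173 mod 4 = 1, so the flip contributes +1; sign now -1
(412173/2175): 412173 mod 2175 = 1098, so (412173/2175) = (1098/2175)
factor out 2^1: 1098 = 2^1·549; with 2175 mod 8 = 7, (2/2175) = +1; sign now -1; continue with (549/2175)
flip (549/2175) -> (2175/549): both odd, 549 mod 4 = 1, 2175 mod 4 = 3, so the flip contributes +1; sign now -1
(2175/549): 2175 mod 549 = 528, so (2175/549) = (528/549)
factor out 2^4: 528 = 2^4·33; with 549 mod 8 = 5, (2/549) = -1; sign now -1; continue with (33/549)
flip (33/549) -> (549/33): both odd, 33 mod 4 = 1, 549 mod 4 = 1, so the flip contributes +1; sign now -1
(549/33): 549 mod 33 = 21, so (549/33) = (21/33)
flip (21/33) -> (33/21): both odd, 21 mod 4 = 1, 33 mod 4 = 1, so the flip contributes +1; sign now -1
(33/21): 33 mod 21 = 12, so (33/21) = (12/21)
factor out 2^2: 12 = 2^2·3; with 21 mod 8 = 5, (2/21) = -1; sign now -1; continue with (3/21)
flip (3/21) -> (21/3): both odd, 3 mod 4 = 3, 21 mod 4 = 1, so the flip contributes +1; sign now -1
(21/3): 21 mod 3 = 0, so (21/3) = (0/3)
reached (0/3); gcd(a, n) > 1, so (0/3) = 0 and the symbol is 0

0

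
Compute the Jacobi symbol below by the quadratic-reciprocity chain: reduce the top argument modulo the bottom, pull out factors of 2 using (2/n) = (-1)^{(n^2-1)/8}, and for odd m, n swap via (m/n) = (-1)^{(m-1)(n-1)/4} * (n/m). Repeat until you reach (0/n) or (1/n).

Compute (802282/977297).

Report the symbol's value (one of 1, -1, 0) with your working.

-1

factor out 2^1: 802282 = 2^1·401141; with 977297 mod 8 = 1, (2/977297) = +1; sign now +1; continue with (401141/977297)
flip (401141/977297) -> (977297/401141): both odd, 401141 mod 4 = 1, 977297 mod 4 = 1, so the flip contributes +1; sign now +1
(977297/401141): 977297 mod 401141 = 175015, so (977297/401141) = (175015/401141)
flip (175015/401141) -> (401141/175015): both odd, 175015 mod 4 = 3, 401141 mod 4 = 1, so the flip contributes +1; sign now +1
(401141/175015): 401141 mod 175015 = 51111, so (401141/175015) = (51111/175015)
flip (51111/175015) -> (175015/51111): both odd, 51111 mod 4 = 3, 175015 mod 4 = 3, so the flip contributes -1; sign now -1
(175015/51111): 175015 mod 51111 = 21682, so (175015/51111) = (21682/51111)
factor out 2^1: 21682 = 2^1·10841; with 51111 mod 8 = 7, (2/51111) = +1; sign now -1; continue with (10841/51111)
flip (10841/51111) -> (51111/10841): both odd, 10841 mod 4 = 1, 51111 mod 4 = 3, so the flip contributes +1; sign now -1
(51111/10841): 51111 mod 10841 = 7747, so (51111/10841) = (7747/10841)
flip (7747/10841) -> (10841/7747): both odd, 7747 mod 4 = 3, 10841 mod 4 = 1, so the flip contributes +1; sign now -1
(10841/7747): 10841 mod 7747 = 3094, so (10841/7747) = (3094/7747)
factor out 2^1: 3094 = 2^1·1547; with 7747 mod 8 = 3, (2/7747) = -1; sign now +1; continue with (1547/7747)
flip (1547/7747) -> (7747/1547): both odd, 1547 mod 4 = 3, 7747 mod 4 = 3, so the flip contributes -1; sign now -1
(7747/1547): 7747 mod 1547 = 12, so (7747/1547) = (12/1547)
factor out 2^2: 12 = 2^2·3; with 1547 mod 8 = 3, (2/1547) = -1; sign now -1; continue with (3/1547)
flip (3/1547) -> (1547/3): both odd, 3 mod 4 = 3, 1547 mod 4 = 3, so the flip contributes -1; sign now +1
(1547/3): 1547 mod 3 = 2, so (1547/3) = (2/3)
factor out 2^1: 2 = 2^1·1; with 3 mod 8 = 3, (2/3) = -1; sign now -1; continue with (1/3)
reached (1/3) = 1, so the symbol is -1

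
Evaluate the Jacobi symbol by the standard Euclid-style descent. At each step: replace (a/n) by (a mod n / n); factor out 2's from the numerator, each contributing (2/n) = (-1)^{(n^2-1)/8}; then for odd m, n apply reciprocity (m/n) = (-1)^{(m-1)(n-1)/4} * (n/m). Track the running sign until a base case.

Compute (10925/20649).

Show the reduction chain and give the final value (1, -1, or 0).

reciprocity: (10925/20649) = +1·(20649/10925) since 10925 mod 4 = 1, 20649 mod 4 = 1; sign now +1
(20649/10925) = (9724/10925)   [reduce mod 10925]
9724 = 2^2·2431; (2/10925) = -1 since 10925 mod 8 = 5, so (9724/10925) = (-1)^2·(2431/10925); sign now +1
reciprocity: (2431/10925) = +1·(10925/2431) since 2431 mod 4 = 3, 10925 mod 4 = 1; sign now +1
(10925/2431) = (1201/2431)   [reduce mod 2431]
reciprocity: (1201/2431) = +1·(2431/1201) since 1201 mod 4 = 1, 2431 mod 4 = 3; sign now +1
(2431/1201) = (29/1201)   [reduce mod 1201]
reciprocity: (29/1201) = +1·(1201/29) since 29 mod 4 = 1, 1201 mod 4 = 1; sign now +1
(1201/29) = (12/29)   [reduce mod 29]
12 = 2^2·3; (2/29) = -1 since 29 mod 8 = 5, so (12/29) = (-1)^2·(3/29); sign now +1
reciprocity: (3/29) = +1·(29/3) since 3 mod 4 = 3, 29 mod 4 = 1; sign now +1
(29/3) = (2/3)   [reduce mod 3]
2 = 2^1·1; (2/3) = -1 since 3 mod 8 = 3, so (2/3) = (-1)^1·(1/3); sign now -1
(1/3) = 1; final value = sign = -1

-1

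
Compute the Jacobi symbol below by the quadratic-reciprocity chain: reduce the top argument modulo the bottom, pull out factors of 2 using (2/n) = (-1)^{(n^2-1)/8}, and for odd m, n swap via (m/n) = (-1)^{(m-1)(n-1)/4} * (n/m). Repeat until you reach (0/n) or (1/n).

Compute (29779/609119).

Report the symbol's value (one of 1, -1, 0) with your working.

-1

reciprocity: (29779/609119) = -1·(609119/29779) since 29779 mod 4 = 3, 609119 mod 4 = 3; sign now -1
(609119/29779) = (13539/29779)   [reduce mod 29779]
reciprocity: (13539/29779) = -1·(29779/13539) since 13539 mod 4 = 3, 29779 mod 4 = 3; sign now +1
(29779/13539) = (2701/13539)   [reduce mod 13539]
reciprocity: (2701/13539) = +1·(13539/2701) since 2701 mod 4 = 1, 13539 mod 4 = 3; sign now +1
(13539/2701) = (34/2701)   [reduce mod 2701]
34 = 2^1·17; (2/2701) = -1 since 2701 mod 8 = 5, so (34/2701) = (-1)^1·(17/2701); sign now -1
reciprocity: (17/2701) = +1·(2701/17) since 17 mod 4 = 1, 2701 mod 4 = 1; sign now -1
(2701/17) = (15/17)   [reduce mod 17]
reciprocity: (15/17) = +1·(17/15) since 15 mod 4 = 3, 17 mod 4 = 1; sign now -1
(17/15) = (2/15)   [reduce mod 15]
2 = 2^1·1; (2/15) = +1 since 15 mod 8 = 7, so (2/15) = (+1)^1·(1/15); sign now -1
(1/15) = 1; final value = sign = -1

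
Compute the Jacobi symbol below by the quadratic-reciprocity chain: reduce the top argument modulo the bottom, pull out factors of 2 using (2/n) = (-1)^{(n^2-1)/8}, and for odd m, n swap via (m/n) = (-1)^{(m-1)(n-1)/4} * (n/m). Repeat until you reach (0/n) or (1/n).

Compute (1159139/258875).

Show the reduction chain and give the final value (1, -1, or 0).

(1159139/258875): 1159139 mod 258875 = 123639, so (1159139/258875) = (123639/258875)
flip (123639/258875) -> (258875/123639): both odd, 123639 mod 4 = 3, 258875 mod 4 = 3, so the flip contributes -1; sign now -1
(258875/123639): 258875 mod 123639 = 11597, so (258875/123639) = (11597/123639)
flip (11597/123639) -> (123639/11597): both odd, 11597 mod 4 = 1, 123639 mod 4 = 3, so the flip contributes +1; sign now -1
(123639/11597): 123639 mod 11597 = 7669, so (123639/11597) = (7669/11597)
flip (7669/11597) -> (11597/7669): both odd, 7669 mod 4 = 1, 11597 mod 4 = 1, so the flip contributes +1; sign now -1
(11597/7669): 11597 mod 7669 = 3928, so (11597/7669) = (3928/7669)
factor out 2^3: 3928 = 2^3·491; with 7669 mod 8 = 5, (2/7669) = -1; sign now +1; continue with (491/7669)
flip (491/7669) -> (7669/491): both odd, 491 mod 4 = 3, 7669 mod 4 = 1, so the flip contributes +1; sign now +1
(7669/491): 7669 mod 491 = 304, so (7669/491) = (304/491)
factor out 2^4: 304 = 2^4·19; with 491 mod 8 = 3, (2/491) = -1; sign now +1; continue with (19/491)
flip (19/491) -> (491/19): both odd, 19 mod 4 = 3, 491 mod 4 = 3, so the flip contributes -1; sign now -1
(491/19): 491 mod 19 = 16, so (491/19) = (16/19)
factor out 2^4: 16 = 2^4·1; with 19 mod 8 = 3, (2/19) = -1; sign now -1; continue with (1/19)
reached (1/19) = 1, so the symbol is -1

-1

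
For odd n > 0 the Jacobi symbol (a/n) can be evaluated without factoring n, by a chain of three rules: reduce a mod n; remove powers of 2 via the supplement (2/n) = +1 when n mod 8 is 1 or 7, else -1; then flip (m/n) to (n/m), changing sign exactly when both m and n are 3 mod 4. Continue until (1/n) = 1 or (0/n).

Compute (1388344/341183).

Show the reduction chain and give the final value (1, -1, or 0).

(1388344/341183): 1388344 mod 341183 = 23612, so (1388344/341183) = (23612/341183)
factor out 2^2: 23612 = 2^2·5903; with 341183 mod 8 = 7, (2/341183) = +1; sign now +1; continue with (5903/341183)
flip (5903/341183) -> (341183/5903): both odd, 5903 mod 4 = 3, 341183 mod 4 = 3, so the flip contributes -1; sign now -1
(341183/5903): 341183 mod 5903 = 4712, so (341183/5903) = (4712/5903)
factor out 2^3: 4712 = 2^3·589; with 5903 mod 8 = 7, (2/5903) = +1; sign now -1; continue with (589/5903)
flip (589/5903) -> (5903/589): both odd, 589 mod 4 = 1, 5903 mod 4 = 3, so the flip contributes +1; sign now -1
(5903/589): 5903 mod 589 = 13, so (5903/589) = (13/589)
flip (13/589) -> (589/13): both odd, 13 mod 4 = 1, 589 mod 4 = 1, so the flip contributes +1; sign now -1
(589/13): 589 mod 13 = 4, so (589/13) = (4/13)
factor out 2^2: 4 = 2^2·1; with 13 mod 8 = 5, (2/13) = -1; sign now -1; continue with (1/13)
reached (1/13) = 1, so the symbol is -1

-1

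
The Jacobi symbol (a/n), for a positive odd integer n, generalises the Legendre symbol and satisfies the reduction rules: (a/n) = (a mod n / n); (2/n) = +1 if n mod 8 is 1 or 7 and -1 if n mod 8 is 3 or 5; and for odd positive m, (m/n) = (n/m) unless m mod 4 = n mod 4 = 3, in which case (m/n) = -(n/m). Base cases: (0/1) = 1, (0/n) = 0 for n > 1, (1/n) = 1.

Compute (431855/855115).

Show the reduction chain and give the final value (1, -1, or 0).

0

reciprocity: (431855/855115) = -1·(855115/431855) since 431855 mod 4 = 3, 855115 mod 4 = 3; sign now -1
(855115/431855) = (423260/431855)   [reduce mod 431855]
423260 = 2^2·105815; (2/431855) = +1 since 431855 mod 8 = 7, so (423260/431855) = (+1)^2·(105815/431855); sign now -1
reciprocity: (105815/431855) = -1·(431855/105815) since 105815 mod 4 = 3, 431855 mod 4 = 3; sign now +1
(431855/105815) = (8595/105815)   [reduce mod 105815]
reciprocity: (8595/105815) = -1·(105815/8595) since 8595 mod 4 = 3, 105815 mod 4 = 3; sign now -1
(105815/8595) = (2675/8595)   [reduce mod 8595]
reciprocity: (2675/8595) = -1·(8595/2675) since 2675 mod 4 = 3, 8595 mod 4 = 3; sign now +1
(8595/2675) = (570/2675)   [reduce mod 2675]
570 = 2^1·285; (2/2675) = -1 since 2675 mod 8 = 3, so (570/2675) = (-1)^1·(285/2675); sign now -1
reciprocity: (285/2675) = +1·(2675/285) since 285 mod 4 = 1, 2675 mod 4 = 3; sign now -1
(2675/285) = (110/285)   [reduce mod 285]
110 = 2^1·55; (2/285) = -1 since 285 mod 8 = 5, so (110/285) = (-1)^1·(55/285); sign now +1
reciprocity: (55/285) = +1·(285/55) since 55 mod 4 = 3, 285 mod 4 = 1; sign now +1
(285/55) = (10/55)   [reduce mod 55]
10 = 2^1·5; (2/55) = +1 since 55 mod 8 = 7, so (10/55) = (+1)^1·(5/55); sign now +1
reciprocity: (5/55) = +1·(55/5) since 5 mod 4 = 1, 55 mod 4 = 3; sign now +1
(55/5) = (0/5)   [reduce mod 5]
(0/5) = 0   [gcd(a, n) > 1]; final value = 0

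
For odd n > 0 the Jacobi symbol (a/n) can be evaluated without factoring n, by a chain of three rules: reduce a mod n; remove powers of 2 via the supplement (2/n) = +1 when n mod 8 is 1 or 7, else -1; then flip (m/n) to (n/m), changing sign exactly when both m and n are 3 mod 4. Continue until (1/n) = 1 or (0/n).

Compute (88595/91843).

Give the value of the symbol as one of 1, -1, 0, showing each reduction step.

flip (88595/91843) -> (91843/88595): both odd, 88595 mod 4 = 3, 91843 mod 4 = 3, so the flip contributes -1; sign now -1
(91843/88595): 91843 mod 88595 = 3248, so (91843/88595) = (3248/88595)
factor out 2^4: 3248 = 2^4·203; with 88595 mod 8 = 3, (2/88595) = -1; sign now -1; continue with (203/88595)
flip (203/88595) -> (88595/203): both odd, 203 mod 4 = 3, 88595 mod 4 = 3, so the flip contributes -1; sign now +1
(88595/203): 88595 mod 203 = 87, so (88595/203) = (87/203)
flip (87/203) -> (203/87): both odd, 87 mod 4 = 3, 203 mod 4 = 3, so the flip contributes -1; sign now -1
(203/87): 203 mod 87 = 29, so (203/87) = (29/87)
flip (29/87) -> (87/29): both odd, 29 mod 4 = 1, 87 mod 4 = 3, so the flip contributes +1; sign now -1
(87/29): 87 mod 29 = 0, so (87/29) = (0/29)
reached (0/29); gcd(a, n) > 1, so (0/29) = 0 and the symbol is 0

0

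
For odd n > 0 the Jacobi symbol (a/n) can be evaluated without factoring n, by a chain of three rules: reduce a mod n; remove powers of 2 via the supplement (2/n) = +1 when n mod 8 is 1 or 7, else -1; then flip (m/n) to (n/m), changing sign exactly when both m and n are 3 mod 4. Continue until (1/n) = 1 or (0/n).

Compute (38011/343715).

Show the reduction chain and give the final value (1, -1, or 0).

reciprocity: (38011/343715) = -1·(343715/38011) since 38011 mod 4 = 3, 343715 mod 4 = 3; sign now -1
(343715/38011) = (1616/38011)   [reduce mod 38011]
1616 = 2^4·101; (2/38011) = -1 since 38011 mod 8 = 3, so (1616/38011) = (-1)^4·(101/38011); sign now -1
reciprocity: (101/38011) = +1·(38011/101) since 101 mod 4 = 1, 38011 mod 4 = 3; sign now -1
(38011/101) = (35/101)   [reduce mod 101]
reciprocity: (35/101) = +1·(101/35) since 35 mod 4 = 3, 101 mod 4 = 1; sign now -1
(101/35) = (31/35)   [reduce mod 35]
reciprocity: (31/35) = -1·(35/31) since 31 mod 4 = 3, 35 mod 4 = 3; sign now +1
(35/31) = (4/31)   [reduce mod 31]
4 = 2^2·1; (2/31) = +1 since 31 mod 8 = 7, so (4/31) = (+1)^2·(1/31); sign now +1
(1/31) = 1; final value = sign = +1

1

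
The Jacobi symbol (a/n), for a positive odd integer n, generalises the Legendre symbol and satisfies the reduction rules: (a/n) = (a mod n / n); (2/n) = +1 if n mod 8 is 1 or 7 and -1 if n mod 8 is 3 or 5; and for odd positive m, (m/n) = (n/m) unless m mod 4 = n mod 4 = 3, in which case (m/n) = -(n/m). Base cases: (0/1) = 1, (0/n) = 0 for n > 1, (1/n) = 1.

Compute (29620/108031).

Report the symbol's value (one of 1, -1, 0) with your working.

29620 = 2^2·7405; (2/108031) = +1 since 108031 mod 8 = 7, so (29620/108031) = (+1)^2·(7405/108031); sign now +1
reciprocity: (7405/108031) = +1·(108031/7405) since 7405 mod 4 = 1, 108031 mod 4 = 3; sign now +1
(108031/7405) = (4361/7405)   [reduce mod 7405]
reciprocity: (4361/7405) = +1·(7405/4361) since 4361 mod 4 = 1, 7405 mod 4 = 1; sign now +1
(7405/4361) = (3044/4361)   [reduce mod 4361]
3044 = 2^2·761; (2/4361) = +1 since 4361 mod 8 = 1, so (3044/4361) = (+1)^2·(761/4361); sign now +1
reciprocity: (761/4361) = +1·(4361/761) since 761 mod 4 = 1, 4361 mod 4 = 1; sign now +1
(4361/761) = (556/761)   [reduce mod 761]
556 = 2^2·139; (2/761) = +1 since 761 mod 8 = 1, so (556/761) = (+1)^2·(139/761); sign now +1
reciprocity: (139/761) = +1·(761/139) since 139 mod 4 = 3, 761 mod 4 = 1; sign now +1
(761/139) = (66/139)   [reduce mod 139]
66 = 2^1·33; (2/139) = -1 since 139 mod 8 = 3, so (66/139) = (-1)^1·(33/139); sign now -1
reciprocity: (33/139) = +1·(139/33) since 33 mod 4 = 1, 139 mod 4 = 3; sign now -1
(139/33) = (7/33)   [reduce mod 33]
reciprocity: (7/33) = +1·(33/7) since 7 mod 4 = 3, 33 mod 4 = 1; sign now -1
(33/7) = (5/7)   [reduce mod 7]
reciprocity: (5/7) = +1·(7/5) since 5 mod 4 = 1, 7 mod 4 = 3; sign now -1
(7/5) = (2/5)   [reduce mod 5]
2 = 2^1·1; (2/5) = -1 since 5 mod 8 = 5, so (2/5) = (-1)^1·(1/5); sign now +1
(1/5) = 1; final value = sign = +1

1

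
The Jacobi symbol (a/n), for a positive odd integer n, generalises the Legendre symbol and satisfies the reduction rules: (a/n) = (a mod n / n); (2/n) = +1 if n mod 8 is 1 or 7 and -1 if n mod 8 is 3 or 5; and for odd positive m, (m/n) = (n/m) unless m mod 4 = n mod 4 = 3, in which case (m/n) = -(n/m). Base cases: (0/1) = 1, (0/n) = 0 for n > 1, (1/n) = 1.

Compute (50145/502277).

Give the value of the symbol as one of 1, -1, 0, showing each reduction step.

-1

reciprocity: (50145/502277) = +1·(502277/50145) since 50145 mod 4 = 1, 502277 mod 4 = 1; sign now +1
(502277/50145) = (827/50145)   [reduce mod 50145]
reciprocity: (827/50145) = +1·(50145/827) since 827 mod 4 = 3, 50145 mod 4 = 1; sign now +1
(50145/827) = (525/827)   [reduce mod 827]
reciprocity: (525/827) = +1·(827/525) since 525 mod 4 = 1, 827 mod 4 = 3; sign now +1
(827/525) = (302/525)   [reduce mod 525]
302 = 2^1·151; (2/525) = -1 since 525 mod 8 = 5, so (302/525) = (-1)^1·(151/525); sign now -1
reciprocity: (151/525) = +1·(525/151) since 151 mod 4 = 3, 525 mod 4 = 1; sign now -1
(525/151) = (72/151)   [reduce mod 151]
72 = 2^3·9; (2/151) = +1 since 151 mod 8 = 7, so (72/151) = (+1)^3·(9/151); sign now -1
reciprocity: (9/151) = +1·(151/9) since 9 mod 4 = 1, 151 mod 4 = 3; sign now -1
(151/9) = (7/9)   [reduce mod 9]
reciprocity: (7/9) = +1·(9/7) since 7 mod 4 = 3, 9 mod 4 = 1; sign now -1
(9/7) = (2/7)   [reduce mod 7]
2 = 2^1·1; (2/7) = +1 since 7 mod 8 = 7, so (2/7) = (+1)^1·(1/7); sign now -1
(1/7) = 1; final value = sign = -1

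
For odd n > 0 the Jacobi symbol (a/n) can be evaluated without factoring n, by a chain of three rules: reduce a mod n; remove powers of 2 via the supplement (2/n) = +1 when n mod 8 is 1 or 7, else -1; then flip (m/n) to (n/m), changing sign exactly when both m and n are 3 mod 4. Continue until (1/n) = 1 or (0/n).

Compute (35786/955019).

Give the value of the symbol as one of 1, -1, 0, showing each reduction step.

factor out 2^1: 35786 = 2^1·17893; with 955019 mod 8 = 3, (2/955019) = -1; sign now -1; continue with (17893/955019)
flip (17893/955019) -> (955019/17893): both odd, 17893 mod 4 = 1, 955019 mod 4 = 3, so the flip contributes +1; sign now -1
(955019/17893): 955019 mod 17893 = 6690, so (955019/17893) = (6690/17893)
factor out 2^1: 6690 = 2^1·3345; with 17893 mod 8 = 5, (2/17893) = -1; sign now +1; continue with (3345/17893)
flip (3345/17893) -> (17893/3345): both odd, 3345 mod 4 = 1, 17893 mod 4 = 1, so the flip contributes +1; sign now +1
(17893/3345): 17893 mod 3345 = 1168, so (17893/3345) = (1168/3345)
factor out 2^4: 1168 = 2^4·73; with 3345 mod 8 = 1, (2/3345) = +1; sign now +1; continue with (73/3345)
flip (73/3345) -> (3345/73): both odd, 73 mod 4 = 1, 3345 mod 4 = 1, so the flip contributes +1; sign now +1
(3345/73): 3345 mod 73 = 60, so (3345/73) = (60/73)
factor out 2^2: 60 = 2^2·15; with 73 mod 8 = 1, (2/73) = +1; sign now +1; continue with (15/73)
flip (15/73) -> (73/15): both odd, 15 mod 4 = 3, 73 mod 4 = 1, so the flip contributes +1; sign now +1
(73/15): 73 mod 15 = 13, so (73/15) = (13/15)
flip (13/15) -> (15/13): both odd, 13 mod 4 = 1, 15 mod 4 = 3, so the flip contributes +1; sign now +1
(15/13): 15 mod 13 = 2, so (15/13) = (2/13)
factor out 2^1: 2 = 2^1·1; with 13 mod 8 = 5, (2/13) = -1; sign now -1; continue with (1/13)
reached (1/13) = 1, so the symbol is -1

-1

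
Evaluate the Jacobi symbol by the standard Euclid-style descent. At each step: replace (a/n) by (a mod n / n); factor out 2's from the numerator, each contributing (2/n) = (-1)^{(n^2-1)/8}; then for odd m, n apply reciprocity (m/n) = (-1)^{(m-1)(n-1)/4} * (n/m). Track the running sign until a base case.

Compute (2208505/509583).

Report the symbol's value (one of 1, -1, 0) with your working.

(2208505/509583): 2208505 mod 509583 = 170173, so (2208505/509583) = (170173/509583)
flip (170173/509583) -> (509583/170173): both odd, 170173 mod 4 = 1, 509583 mod 4 = 3, so the flip contributes +1; sign now +1
(509583/170173): 509583 mod 170173 = 169237, so (509583/170173) = (169237/170173)
flip (169237/170173) -> (170173/169237): both odd, 169237 mod 4 = 1, 170173 mod 4 = 1, so the flip contributes +1; sign now +1
(170173/169237): 170173 mod 169237 = 936, so (170173/169237) = (936/169237)
factor out 2^3: 936 = 2^3·117; with 169237 mod 8 = 5, (2/169237) = -1; sign now -1; continue with (117/169237)
flip (117/169237) -> (169237/117): both odd, 117 mod 4 = 1, 169237 mod 4 = 1, so the flip contributes +1; sign now -1
(169237/117): 169237 mod 117 = 55, so (169237/117) = (55/117)
flip (55/117) -> (117/55): both odd, 55 mod 4 = 3, 117 mod 4 = 1, so the flip contributes +1; sign now -1
(117/55): 117 mod 55 = 7, so (117/55) = (7/55)
flip (7/55) -> (55/7): both odd, 7 mod 4 = 3, 55 mod 4 = 3, so the flip contributes -1; sign now +1
(55/7): 55 mod 7 = 6, so (55/7) = (6/7)
factor out 2^1: 6 = 2^1·3; with 7 mod 8 = 7, (2/7) = +1; sign now +1; continue with (3/7)
flip (3/7) -> (7/3): both odd, 3 mod 4 = 3, 7 mod 4 = 3, so the flip contributes -1; sign now -1
(7/3): 7 mod 3 = 1, so (7/3) = (1/3)
reached (1/3) = 1, so the symbol is -1

-1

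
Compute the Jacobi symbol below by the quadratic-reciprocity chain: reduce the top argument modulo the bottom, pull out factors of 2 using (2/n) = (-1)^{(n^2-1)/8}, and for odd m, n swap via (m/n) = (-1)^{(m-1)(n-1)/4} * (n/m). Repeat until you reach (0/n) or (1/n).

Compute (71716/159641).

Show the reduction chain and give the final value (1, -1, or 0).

71716 = 2^2·17929; (2/159641) = +1 since 159641 mod 8 = 1, so (71716/159641) = (+1)^2·(17929/159641); sign now +1
reciprocity: (17929/159641) = +1·(159641/17929) since 17929 mod 4 = 1, 159641 mod 4 = 1; sign now +1
(159641/17929) = (16209/17929)   [reduce mod 17929]
reciprocity: (16209/17929) = +1·(17929/16209) since 16209 mod 4 = 1, 17929 mod 4 = 1; sign now +1
(17929/16209) = (1720/16209)   [reduce mod 16209]
1720 = 2^3·215; (2/16209) = +1 since 16209 mod 8 = 1, so (1720/16209) = (+1)^3·(215/16209); sign now +1
reciprocity: (215/16209) = +1·(16209/215) since 215 mod 4 = 3, 16209 mod 4 = 1; sign now +1
(16209/215) = (84/215)   [reduce mod 215]
84 = 2^2·21; (2/215) = +1 since 215 mod 8 = 7, so (84/215) = (+1)^2·(21/215); sign now +1
reciprocity: (21/215) = +1·(215/21) since 21 mod 4 = 1, 215 mod 4 = 3; sign now +1
(215/21) = (5/21)   [reduce mod 21]
reciprocity: (5/21) = +1·(21/5) since 5 mod 4 = 1, 21 mod 4 = 1; sign now +1
(21/5) = (1/5)   [reduce mod 5]
(1/5) = 1; final value = sign = +1

1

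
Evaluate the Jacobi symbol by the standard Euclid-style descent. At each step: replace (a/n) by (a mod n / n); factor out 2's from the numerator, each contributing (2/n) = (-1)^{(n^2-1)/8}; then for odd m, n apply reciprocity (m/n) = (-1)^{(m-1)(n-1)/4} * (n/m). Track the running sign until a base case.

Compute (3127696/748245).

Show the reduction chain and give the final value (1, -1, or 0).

1

(3127696/748245) = (134716/748245)   [reduce mod 748245]
134716 = 2^2·33679; (2/748245) = -1 since 748245 mod 8 = 5, so (134716/748245) = (-1)^2·(33679/748245); sign now +1
reciprocity: (33679/748245) = +1·(748245/33679) since 33679 mod 4 = 3, 748245 mod 4 = 1; sign now +1
(748245/33679) = (7307/33679)   [reduce mod 33679]
reciprocity: (7307/33679) = -1·(33679/7307) since 7307 mod 4 = 3, 33679 mod 4 = 3; sign now -1
(33679/7307) = (4451/7307)   [reduce mod 7307]
reciprocity: (4451/7307) = -1·(7307/4451) since 4451 mod 4 = 3, 7307 mod 4 = 3; sign now +1
(7307/4451) = (2856/4451)   [reduce mod 4451]
2856 = 2^3·357; (2/4451) = -1 since 4451 mod 8 = 3, so (2856/4451) = (-1)^3·(357/4451); sign now -1
reciprocity: (357/4451) = +1·(4451/357) since 357 mod 4 = 1, 4451 mod 4 = 3; sign now -1
(4451/357) = (167/357)   [reduce mod 357]
reciprocity: (167/357) = +1·(357/167) since 167 mod 4 = 3, 357 mod 4 = 1; sign now -1
(357/167) = (23/167)   [reduce mod 167]
reciprocity: (23/167) = -1·(167/23) since 23 mod 4 = 3, 167 mod 4 = 3; sign now +1
(167/23) = (6/23)   [reduce mod 23]
6 = 2^1·3; (2/23) = +1 since 23 mod 8 = 7, so (6/23) = (+1)^1·(3/23); sign now +1
reciprocity: (3/23) = -1·(23/3) since 3 mod 4 = 3, 23 mod 4 = 3; sign now -1
(23/3) = (2/3)   [reduce mod 3]
2 = 2^1·1; (2/3) = -1 since 3 mod 8 = 3, so (2/3) = (-1)^1·(1/3); sign now +1
(1/3) = 1; final value = sign = +1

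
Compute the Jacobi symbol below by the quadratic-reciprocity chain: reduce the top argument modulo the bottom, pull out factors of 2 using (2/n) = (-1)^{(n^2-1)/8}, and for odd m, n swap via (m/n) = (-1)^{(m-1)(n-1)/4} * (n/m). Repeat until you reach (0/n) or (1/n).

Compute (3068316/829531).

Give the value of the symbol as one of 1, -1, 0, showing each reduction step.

-1

(3068316/829531): 3068316 mod 829531 = 579723, so (3068316/829531) = (579723/829531)
flip (579723/829531) -> (829531/579723): both odd, 579723 mod 4 = 3, 829531 mod 4 = 3, so the flip contributes -1; sign now -1
(829531/579723): 829531 mod 579723 = 249808, so (829531/579723) = (249808/579723)
factor out 2^4: 249808 = 2^4·15613; with 579723 mod 8 = 3, (2/579723) = -1; sign now -1; continue with (15613/579723)
flip (15613/579723) -> (579723/15613): both odd, 15613 mod 4 = 1, 579723 mod 4 = 3, so the flip contributes +1; sign now -1
(579723/15613): 579723 mod 15613 = 2042, so (579723/15613) = (2042/15613)
factor out 2^1: 2042 = 2^1·1021; with 15613 mod 8 = 5, (2/15613) = -1; sign now +1; continue with (1021/15613)
flip (1021/15613) -> (15613/1021): both odd, 1021 mod 4 = 1, 15613 mod 4 = 1, so the flip contributes +1; sign now +1
(15613/1021): 15613 mod 1021 = 298, so (15613/1021) = (298/1021)
factor out 2^1: 298 = 2^1·149; with 1021 mod 8 = 5, (2/1021) = -1; sign now -1; continue with (149/1021)
flip (149/1021) -> (1021/149): both odd, 149 mod 4 = 1, 1021 mod 4 = 1, so the flip contributes +1; sign now -1
(1021/149): 1021 mod 149 = 127, so (1021/149) = (127/149)
flip (127/149) -> (149/127): both odd, 127 mod 4 = 3, 149 mod 4 = 1, so the flip contributes +1; sign now -1
(149/127): 149 mod 127 = 22, so (149/127) = (22/127)
factor out 2^1: 22 = 2^1·11; with 127 mod 8 = 7, (2/127) = +1; sign now -1; continue with (11/127)
flip (11/127) -> (127/11): both odd, 11 mod 4 = 3, 127 mod 4 = 3, so the flip contributes -1; sign now +1
(127/11): 127 mod 11 = 6, so (127/11) = (6/11)
factor out 2^1: 6 = 2^1·3; with 11 mod 8 = 3, (2/11) = -1; sign now -1; continue with (3/11)
flip (3/11) -> (11/3): both odd, 3 mod 4 = 3, 11 mod 4 = 3, so the flip contributes -1; sign now +1
(11/3): 11 mod 3 = 2, so (11/3) = (2/3)
factor out 2^1: 2 = 2^1·1; with 3 mod 8 = 3, (2/3) = -1; sign now -1; continue with (1/3)
reached (1/3) = 1, so the symbol is -1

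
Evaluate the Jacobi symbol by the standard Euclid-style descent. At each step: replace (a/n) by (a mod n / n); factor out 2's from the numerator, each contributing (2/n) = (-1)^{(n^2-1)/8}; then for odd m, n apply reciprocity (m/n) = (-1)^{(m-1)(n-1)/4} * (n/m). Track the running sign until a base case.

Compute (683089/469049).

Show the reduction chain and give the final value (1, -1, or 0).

(683089/469049) = (214040/469049)   [reduce mod 469049]
214040 = 2^3·26755; (2/469049) = +1 since 469049 mod 8 = 1, so (214040/469049) = (+1)^3·(26755/469049); sign now +1
reciprocity: (26755/469049) = +1·(469049/26755) since 26755 mod 4 = 3, 469049 mod 4 = 1; sign now +1
(469049/26755) = (14214/26755)   [reduce mod 26755]
14214 = 2^1·7107; (2/26755) = -1 since 26755 mod 8 = 3, so (14214/26755) = (-1)^1·(7107/26755); sign now -1
reciprocity: (7107/26755) = -1·(26755/7107) since 7107 mod 4 = 3, 26755 mod 4 = 3; sign now +1
(26755/7107) = (5434/7107)   [reduce mod 7107]
5434 = 2^1·2717; (2/7107) = -1 since 7107 mod 8 = 3, so (5434/7107) = (-1)^1·(2717/7107); sign now -1
reciprocity: (2717/7107) = +1·(7107/2717) since 2717 mod 4 = 1, 7107 mod 4 = 3; sign now -1
(7107/2717) = (1673/2717)   [reduce mod 2717]
reciprocity: (1673/2717) = +1·(2717/1673) since 1673 mod 4 = 1, 2717 mod 4 = 1; sign now -1
(2717/1673) = (1044/1673)   [reduce mod 1673]
1044 = 2^2·261; (2/1673) = +1 since 1673 mod 8 = 1, so (1044/1673) = (+1)^2·(261/1673); sign now -1
reciprocity: (261/1673) = +1·(1673/261) since 261 mod 4 = 1, 1673 mod 4 = 1; sign now -1
(1673/261) = (107/261)   [reduce mod 261]
reciprocity: (107/261) = +1·(261/107) since 107 mod 4 = 3, 261 mod 4 = 1; sign now -1
(261/107) = (47/107)   [reduce mod 107]
reciprocity: (47/107) = -1·(107/47) since 47 mod 4 = 3, 107 mod 4 = 3; sign now +1
(107/47) = (13/47)   [reduce mod 47]
reciprocity: (13/47) = +1·(47/13) since 13 mod 4 = 1, 47 mod 4 = 3; sign now +1
(47/13) = (8/13)   [reduce mod 13]
8 = 2^3·1; (2/13) = -1 since 13 mod 8 = 5, so (8/13) = (-1)^3·(1/13); sign now -1
(1/13) = 1; final value = sign = -1

-1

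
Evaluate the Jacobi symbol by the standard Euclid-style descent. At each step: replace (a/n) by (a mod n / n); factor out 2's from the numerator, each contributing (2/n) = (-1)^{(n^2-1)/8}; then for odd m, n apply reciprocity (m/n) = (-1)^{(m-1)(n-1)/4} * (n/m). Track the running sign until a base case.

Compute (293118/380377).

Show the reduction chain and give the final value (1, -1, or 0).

1

factor out 2^1: 293118 = 2^1·146559; with 380377 mod 8 = 1, (2/380377) = +1; sign now +1; continue with (146559/380377)
flip (146559/380377) -> (380377/146559): both odd, 146559 mod 4 = 3, 380377 mod 4 = 1, so the flip contributes +1; sign now +1
(380377/146559): 380377 mod 146559 = 87259, so (380377/146559) = (87259/146559)
flip (87259/146559) -> (146559/87259): both odd, 87259 mod 4 = 3, 146559 mod 4 = 3, so the flip contributes -1; sign now -1
(146559/87259): 146559 mod 87259 = 59300, so (146559/87259) = (59300/87259)
factor out 2^2: 59300 = 2^2·14825; with 87259 mod 8 = 3, (2/87259) = -1; sign now -1; continue with (14825/87259)
flip (14825/87259) -> (87259/14825): both odd, 14825 mod 4 = 1, 87259 mod 4 = 3, so the flip contributes +1; sign now -1
(87259/14825): 87259 mod 14825 = 13134, so (87259/14825) = (13134/14825)
factor out 2^1: 13134 = 2^1·6567; with 14825 mod 8 = 1, (2/14825) = +1; sign now -1; continue with (6567/14825)
flip (6567/14825) -> (14825/6567): both odd, 6567 mod 4 = 3, 14825 mod 4 = 1, so the flip contributes +1; sign now -1
(14825/6567): 14825 mod 6567 = 1691, so (14825/6567) = (1691/6567)
flip (1691/6567) -> (6567/1691): both odd, 1691 mod 4 = 3, 6567 mod 4 = 3, so the flip contributes -1; sign now +1
(6567/1691): 6567 mod 1691 = 1494, so (6567/1691) = (1494/1691)
factor out 2^1: 1494 = 2^1·747; with 1691 mod 8 = 3, (2/1691) = -1; sign now -1; continue with (747/1691)
flip (747/1691) -> (1691/747): both odd, 747 mod 4 = 3, 1691 mod 4 = 3, so the flip contributes -1; sign now +1
(1691/747): 1691 mod 747 = 197, so (1691/747) = (197/747)
flip (197/747) -> (747/197): both odd, 197 mod 4 = 1, 747 mod 4 = 3, so the flip contributes +1; sign now +1
(747/197): 747 mod 197 = 156, so (747/197) = (156/197)
factor out 2^2: 156 = 2^2·39; with 197 mod 8 = 5, (2/197) = -1; sign now +1; continue with (39/197)
flip (39/197) -> (197/39): both odd, 39 mod 4 = 3, 197 mod 4 = 1, so the flip contributes +1; sign now +1
(197/39): 197 mod 39 = 2, so (197/39) = (2/39)
factor out 2^1: 2 = 2^1·1; with 39 mod 8 = 7, (2/39) = +1; sign now +1; continue with (1/39)
reached (1/39) = 1, so the symbol is +1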